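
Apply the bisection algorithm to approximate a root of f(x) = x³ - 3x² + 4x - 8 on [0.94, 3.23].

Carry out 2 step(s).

f(x) = x³ - 3x² + 4x - 8
Initial interval: [0.94, 3.23]

Iteration 1:
  c_1 = (0.940000 + 3.230000)/2 = 2.085000
  f(c_1) = f(2.085000) = -3.637711
  f(a) × f(c) ≥ 0, new interval: [2.085000, 3.230000]
Iteration 2:
  c_2 = (2.085000 + 3.230000)/2 = 2.657500
  f(c_2) = f(2.657500) = 0.211160
  f(a) × f(c) < 0, new interval: [2.085000, 2.657500]

After 2 iteration(s), the approximation is c_2 = 2.657500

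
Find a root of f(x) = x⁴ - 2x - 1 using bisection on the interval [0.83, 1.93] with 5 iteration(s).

f(x) = x⁴ - 2x - 1
Initial interval: [0.83, 1.93]

Iteration 1:
  c_1 = (0.830000 + 1.930000)/2 = 1.380000
  f(c_1) = f(1.380000) = -0.133261
  f(a) × f(c) ≥ 0, new interval: [1.380000, 1.930000]
Iteration 2:
  c_2 = (1.380000 + 1.930000)/2 = 1.655000
  f(c_2) = f(1.655000) = 3.192258
  f(a) × f(c) < 0, new interval: [1.380000, 1.655000]
Iteration 3:
  c_3 = (1.380000 + 1.655000)/2 = 1.517500
  f(c_3) = f(1.517500) = 1.267917
  f(a) × f(c) < 0, new interval: [1.380000, 1.517500]
Iteration 4:
  c_4 = (1.380000 + 1.517500)/2 = 1.448750
  f(c_4) = f(1.448750) = 0.507783
  f(a) × f(c) < 0, new interval: [1.380000, 1.448750]
Iteration 5:
  c_5 = (1.380000 + 1.448750)/2 = 1.414375
  f(c_5) = f(1.414375) = 0.173077
  f(a) × f(c) < 0, new interval: [1.380000, 1.414375]

After 5 iteration(s), the approximation is c_5 = 1.414375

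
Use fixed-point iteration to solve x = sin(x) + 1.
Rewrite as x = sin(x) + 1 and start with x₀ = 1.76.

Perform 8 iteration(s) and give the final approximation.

Equation: x = sin(x) + 1
Fixed-point form: x = sin(x) + 1
x₀ = 1.76

x_1 = g(1.760000) = 1.982154
x_2 = g(1.982154) = 1.916579
x_3 = g(1.916579) = 1.940811
x_4 = g(1.940811) = 1.932322
x_5 = g(1.932322) = 1.935358
x_6 = g(1.935358) = 1.934280
x_7 = g(1.934280) = 1.934664
x_8 = g(1.934664) = 1.934527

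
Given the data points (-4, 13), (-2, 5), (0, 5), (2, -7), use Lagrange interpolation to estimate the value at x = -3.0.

Lagrange interpolation formula:
P(x) = Σ yᵢ × Lᵢ(x)
where Lᵢ(x) = Π_{j≠i} (x - xⱼ)/(xᵢ - xⱼ)

L_0(-3.0) = (-3.0 - (-2))/(-4 - (-2)) × (-3.0 - 0)/(-4 - 0) × (-3.0 - 2)/(-4 - 2) = 0.312500
L_1(-3.0) = (-3.0 - (-4))/(-2 - (-4)) × (-3.0 - 0)/(-2 - 0) × (-3.0 - 2)/(-2 - 2) = 0.937500
L_2(-3.0) = (-3.0 - (-4))/(0 - (-4)) × (-3.0 - (-2))/(0 - (-2)) × (-3.0 - 2)/(0 - 2) = -0.312500
L_3(-3.0) = (-3.0 - (-4))/(2 - (-4)) × (-3.0 - (-2))/(2 - (-2)) × (-3.0 - 0)/(2 - 0) = 0.062500

P(-3.0) = 13×L_0(-3.0) + 5×L_1(-3.0) + 5×L_2(-3.0) + (-7)×L_3(-3.0)
P(-3.0) = 6.750000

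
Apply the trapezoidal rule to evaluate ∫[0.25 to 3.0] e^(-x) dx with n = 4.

f(x) = e^(-x)
a = 0.25, b = 3.0, n = 4
h = (b - a)/n = 0.687500

Trapezoidal rule: (h/2)[f(x₀) + 2f(x₁) + 2f(x₂) + ... + f(xₙ)]

x_0 = 0.2500, f(x_0) = 0.778801, coefficient = 1
x_1 = 0.9375, f(x_1) = 0.391606, coefficient = 2
x_2 = 1.6250, f(x_2) = 0.196912, coefficient = 2
x_3 = 2.3125, f(x_3) = 0.099013, coefficient = 2
x_4 = 3.0000, f(x_4) = 0.049787, coefficient = 1

I ≈ (0.687500/2) × 2.203649 = 0.757504
Exact value: 0.729014
Error: 0.028491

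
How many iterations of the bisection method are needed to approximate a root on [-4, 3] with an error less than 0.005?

We need (b-a)/2^n ≤ 0.005
(3 - (-4))/2^n ≤ 0.005
7/2^n ≤ 0.005
2^n ≥ 1400
n ≥ log₂(1400) = 10.45
n ≥ 11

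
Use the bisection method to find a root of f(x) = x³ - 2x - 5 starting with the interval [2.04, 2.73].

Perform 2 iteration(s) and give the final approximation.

f(x) = x³ - 2x - 5
Initial interval: [2.04, 2.73]

Iteration 1:
  c_1 = (2.040000 + 2.730000)/2 = 2.385000
  f(c_1) = f(2.385000) = 3.796417
  f(a) × f(c) < 0, new interval: [2.040000, 2.385000]
Iteration 2:
  c_2 = (2.040000 + 2.385000)/2 = 2.212500
  f(c_2) = f(2.212500) = 1.405533
  f(a) × f(c) < 0, new interval: [2.040000, 2.212500]

After 2 iteration(s), the approximation is c_2 = 2.212500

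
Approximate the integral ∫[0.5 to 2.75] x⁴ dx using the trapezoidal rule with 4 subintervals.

f(x) = x⁴
a = 0.5, b = 2.75, n = 4
h = (b - a)/n = 0.562500

Trapezoidal rule: (h/2)[f(x₀) + 2f(x₁) + 2f(x₂) + ... + f(xₙ)]

x_0 = 0.5000, f(x_0) = 0.062500, coefficient = 1
x_1 = 1.0625, f(x_1) = 1.274429, coefficient = 2
x_2 = 1.6250, f(x_2) = 6.972900, coefficient = 2
x_3 = 2.1875, f(x_3) = 22.897720, coefficient = 2
x_4 = 2.7500, f(x_4) = 57.191406, coefficient = 1

I ≈ (0.562500/2) × 119.544006 = 33.621752
Exact value: 31.449023
Error: 2.172728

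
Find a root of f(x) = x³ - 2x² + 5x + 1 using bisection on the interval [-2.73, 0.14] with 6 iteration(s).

f(x) = x³ - 2x² + 5x + 1
Initial interval: [-2.73, 0.14]

Iteration 1:
  c_1 = (-2.730000 + 0.140000)/2 = -1.295000
  f(c_1) = f(-1.295000) = -11.000797
  f(a) × f(c) ≥ 0, new interval: [-1.295000, 0.140000]
Iteration 2:
  c_2 = (-1.295000 + 0.140000)/2 = -0.577500
  f(c_2) = f(-0.577500) = -2.747112
  f(a) × f(c) ≥ 0, new interval: [-0.577500, 0.140000]
Iteration 3:
  c_3 = (-0.577500 + 0.140000)/2 = -0.218750
  f(c_3) = f(-0.218750) = -0.199921
  f(a) × f(c) ≥ 0, new interval: [-0.218750, 0.140000]
Iteration 4:
  c_4 = (-0.218750 + 0.140000)/2 = -0.039375
  f(c_4) = f(-0.039375) = 0.799963
  f(a) × f(c) < 0, new interval: [-0.218750, -0.039375]
Iteration 5:
  c_5 = (-0.218750 + (-0.039375))/2 = -0.129062
  f(c_5) = f(-0.129062) = 0.319223
  f(a) × f(c) < 0, new interval: [-0.218750, -0.129062]
Iteration 6:
  c_6 = (-0.218750 + (-0.129062))/2 = -0.173906
  f(c_6) = f(-0.173906) = 0.064722
  f(a) × f(c) < 0, new interval: [-0.218750, -0.173906]

After 6 iteration(s), the approximation is c_6 = -0.173906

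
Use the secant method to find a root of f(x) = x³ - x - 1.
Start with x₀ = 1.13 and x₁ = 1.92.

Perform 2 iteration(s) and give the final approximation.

f(x) = x³ - x - 1
x₀ = 1.13, x₁ = 1.92

Secant formula: x_{n+1} = x_n - f(x_n)(x_n - x_{n-1})/(f(x_n) - f(x_{n-1}))

Iteration 1:
  f(1.130000) = -0.687103
  f(1.920000) = 4.157888
  x_2 = 1.920000 - 4.157888×(1.920000 - 1.130000)/(4.157888 - (-0.687103))
       = 1.242036
Iteration 2:
  f(1.920000) = 4.157888
  f(1.242036) = -0.326006
  x_3 = 1.242036 - (-0.326006)×(1.242036 - 1.920000)/(-0.326006 - 4.157888)
       = 1.291328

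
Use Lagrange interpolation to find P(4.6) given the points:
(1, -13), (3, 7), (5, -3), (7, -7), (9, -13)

Lagrange interpolation formula:
P(x) = Σ yᵢ × Lᵢ(x)
where Lᵢ(x) = Π_{j≠i} (x - xⱼ)/(xᵢ - xⱼ)

L_0(4.6) = (4.6 - 3)/(1 - 3) × (4.6 - 5)/(1 - 5) × (4.6 - 7)/(1 - 7) × (4.6 - 9)/(1 - 9) = -0.017600
L_1(4.6) = (4.6 - 1)/(3 - 1) × (4.6 - 5)/(3 - 5) × (4.6 - 7)/(3 - 7) × (4.6 - 9)/(3 - 9) = 0.158400
L_2(4.6) = (4.6 - 1)/(5 - 1) × (4.6 - 3)/(5 - 3) × (4.6 - 7)/(5 - 7) × (4.6 - 9)/(5 - 9) = 0.950400
L_3(4.6) = (4.6 - 1)/(7 - 1) × (4.6 - 3)/(7 - 3) × (4.6 - 5)/(7 - 5) × (4.6 - 9)/(7 - 9) = -0.105600
L_4(4.6) = (4.6 - 1)/(9 - 1) × (4.6 - 3)/(9 - 3) × (4.6 - 5)/(9 - 5) × (4.6 - 7)/(9 - 7) = 0.014400

P(4.6) = (-13)×L_0(4.6) + 7×L_1(4.6) + (-3)×L_2(4.6) + (-7)×L_3(4.6) + (-13)×L_4(4.6)
P(4.6) = -0.961600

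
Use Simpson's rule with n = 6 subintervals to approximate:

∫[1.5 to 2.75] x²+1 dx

f(x) = x²+1
a = 1.5, b = 2.75, n = 6
h = (b - a)/n = 0.208333

Simpson's rule: (h/3)[f(x₀) + 4f(x₁) + 2f(x₂) + ... + f(xₙ)]

x_0 = 1.5000, f(x_0) = 3.250000, coefficient = 1
x_1 = 1.7083, f(x_1) = 3.918403, coefficient = 4
x_2 = 1.9167, f(x_2) = 4.673611, coefficient = 2
x_3 = 2.1250, f(x_3) = 5.515625, coefficient = 4
x_4 = 2.3333, f(x_4) = 6.444444, coefficient = 2
x_5 = 2.5417, f(x_5) = 7.460069, coefficient = 4
x_6 = 2.7500, f(x_6) = 8.562500, coefficient = 1

I ≈ (0.208333/3) × 101.625000 = 7.057292
Exact value: 7.057292
Error: 0.000000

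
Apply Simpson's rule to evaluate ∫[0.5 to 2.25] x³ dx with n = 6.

f(x) = x³
a = 0.5, b = 2.25, n = 6
h = (b - a)/n = 0.291667

Simpson's rule: (h/3)[f(x₀) + 4f(x₁) + 2f(x₂) + ... + f(xₙ)]

x_0 = 0.5000, f(x_0) = 0.125000, coefficient = 1
x_1 = 0.7917, f(x_1) = 0.496166, coefficient = 4
x_2 = 1.0833, f(x_2) = 1.271412, coefficient = 2
x_3 = 1.3750, f(x_3) = 2.599609, coefficient = 4
x_4 = 1.6667, f(x_4) = 4.629630, coefficient = 2
x_5 = 1.9583, f(x_5) = 7.510344, coefficient = 4
x_6 = 2.2500, f(x_6) = 11.390625, coefficient = 1

I ≈ (0.291667/3) × 65.742188 = 6.391602
Exact value: 6.391602
Error: 0.000000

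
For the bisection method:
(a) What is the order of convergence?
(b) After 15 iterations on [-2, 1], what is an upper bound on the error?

(a) Bisection has linear (order 1) convergence; the error is halved each step.

(b) Error bound = (b-a)/2^n = (1 - (-2))/2^{15}
    = 3/2^{15}

(a) 1 (linear); (b) error ≤ 9.16e-05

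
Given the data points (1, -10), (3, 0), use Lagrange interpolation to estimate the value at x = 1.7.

Lagrange interpolation formula:
P(x) = Σ yᵢ × Lᵢ(x)
where Lᵢ(x) = Π_{j≠i} (x - xⱼ)/(xᵢ - xⱼ)

L_0(1.7) = (1.7 - 3)/(1 - 3) = 0.650000
L_1(1.7) = (1.7 - 1)/(3 - 1) = 0.350000

P(1.7) = (-10)×L_0(1.7) + 0×L_1(1.7)
P(1.7) = -6.500000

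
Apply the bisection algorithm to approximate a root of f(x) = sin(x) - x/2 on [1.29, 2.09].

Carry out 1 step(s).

f(x) = sin(x) - x/2
Initial interval: [1.29, 2.09]

Iteration 1:
  c_1 = (1.290000 + 2.090000)/2 = 1.690000
  f(c_1) = f(1.690000) = 0.147904
  f(a) × f(c) ≥ 0, new interval: [1.690000, 2.090000]

After 1 iteration(s), the approximation is c_1 = 1.690000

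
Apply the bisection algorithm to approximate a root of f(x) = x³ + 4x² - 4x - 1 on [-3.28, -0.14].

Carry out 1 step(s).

f(x) = x³ + 4x² - 4x - 1
Initial interval: [-3.28, -0.14]

Iteration 1:
  c_1 = (-3.280000 + (-0.140000))/2 = -1.710000
  f(c_1) = f(-1.710000) = 12.536189
  f(a) × f(c) ≥ 0, new interval: [-1.710000, -0.140000]

After 1 iteration(s), the approximation is c_1 = -1.710000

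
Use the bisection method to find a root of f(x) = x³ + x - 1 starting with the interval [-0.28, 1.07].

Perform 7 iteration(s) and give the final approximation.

f(x) = x³ + x - 1
Initial interval: [-0.28, 1.07]

Iteration 1:
  c_1 = (-0.280000 + 1.070000)/2 = 0.395000
  f(c_1) = f(0.395000) = -0.543370
  f(a) × f(c) ≥ 0, new interval: [0.395000, 1.070000]
Iteration 2:
  c_2 = (0.395000 + 1.070000)/2 = 0.732500
  f(c_2) = f(0.732500) = 0.125527
  f(a) × f(c) < 0, new interval: [0.395000, 0.732500]
Iteration 3:
  c_3 = (0.395000 + 0.732500)/2 = 0.563750
  f(c_3) = f(0.563750) = -0.257082
  f(a) × f(c) ≥ 0, new interval: [0.563750, 0.732500]
Iteration 4:
  c_4 = (0.563750 + 0.732500)/2 = 0.648125
  f(c_4) = f(0.648125) = -0.079620
  f(a) × f(c) ≥ 0, new interval: [0.648125, 0.732500]
Iteration 5:
  c_5 = (0.648125 + 0.732500)/2 = 0.690313
  f(c_5) = f(0.690313) = 0.019268
  f(a) × f(c) < 0, new interval: [0.648125, 0.690313]
Iteration 6:
  c_6 = (0.648125 + 0.690313)/2 = 0.669219
  f(c_6) = f(0.669219) = -0.031069
  f(a) × f(c) ≥ 0, new interval: [0.669219, 0.690313]
Iteration 7:
  c_7 = (0.669219 + 0.690313)/2 = 0.679766
  f(c_7) = f(0.679766) = -0.006127
  f(a) × f(c) ≥ 0, new interval: [0.679766, 0.690313]

After 7 iteration(s), the approximation is c_7 = 0.679766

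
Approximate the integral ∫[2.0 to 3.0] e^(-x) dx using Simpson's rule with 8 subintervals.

f(x) = e^(-x)
a = 2.0, b = 3.0, n = 8
h = (b - a)/n = 0.125000

Simpson's rule: (h/3)[f(x₀) + 4f(x₁) + 2f(x₂) + ... + f(xₙ)]

x_0 = 2.0000, f(x_0) = 0.135335, coefficient = 1
x_1 = 2.1250, f(x_1) = 0.119433, coefficient = 4
x_2 = 2.2500, f(x_2) = 0.105399, coefficient = 2
x_3 = 2.3750, f(x_3) = 0.093014, coefficient = 4
x_4 = 2.5000, f(x_4) = 0.082085, coefficient = 2
x_5 = 2.6250, f(x_5) = 0.072440, coefficient = 4
x_6 = 2.7500, f(x_6) = 0.063928, coefficient = 2
x_7 = 2.8750, f(x_7) = 0.056416, coefficient = 4
x_8 = 3.0000, f(x_8) = 0.049787, coefficient = 1

I ≈ (0.125000/3) × 2.053160 = 0.085548
Exact value: 0.085548
Error: 0.000000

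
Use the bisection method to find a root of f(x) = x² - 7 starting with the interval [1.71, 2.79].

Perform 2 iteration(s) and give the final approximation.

f(x) = x² - 7
Initial interval: [1.71, 2.79]

Iteration 1:
  c_1 = (1.710000 + 2.790000)/2 = 2.250000
  f(c_1) = f(2.250000) = -1.937500
  f(a) × f(c) ≥ 0, new interval: [2.250000, 2.790000]
Iteration 2:
  c_2 = (2.250000 + 2.790000)/2 = 2.520000
  f(c_2) = f(2.520000) = -0.649600
  f(a) × f(c) ≥ 0, new interval: [2.520000, 2.790000]

After 2 iteration(s), the approximation is c_2 = 2.520000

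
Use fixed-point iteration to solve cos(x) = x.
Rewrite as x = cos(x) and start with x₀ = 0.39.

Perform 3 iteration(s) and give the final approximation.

Equation: cos(x) = x
Fixed-point form: x = cos(x)
x₀ = 0.39

x_1 = g(0.390000) = 0.924909
x_2 = g(0.924909) = 0.601907
x_3 = g(0.601907) = 0.824257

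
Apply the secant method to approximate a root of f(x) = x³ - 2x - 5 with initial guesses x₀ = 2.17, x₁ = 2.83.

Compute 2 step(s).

f(x) = x³ - 2x - 5
x₀ = 2.17, x₁ = 2.83

Secant formula: x_{n+1} = x_n - f(x_n)(x_n - x_{n-1})/(f(x_n) - f(x_{n-1}))

Iteration 1:
  f(2.170000) = 0.878313
  f(2.830000) = 12.005187
  x_2 = 2.830000 - 12.005187×(2.830000 - 2.170000)/(12.005187 - 0.878313)
       = 2.117902
Iteration 2:
  f(2.830000) = 12.005187
  f(2.117902) = 0.264066
  x_3 = 2.117902 - 0.264066×(2.117902 - 2.830000)/(0.264066 - 12.005187)
       = 2.101887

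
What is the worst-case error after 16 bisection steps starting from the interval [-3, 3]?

Bisection error bound: |error| ≤ (b-a)/2^n
|error| ≤ (3 - (-3))/2^16 = 6/2^16
|error| ≤ 0.0000915527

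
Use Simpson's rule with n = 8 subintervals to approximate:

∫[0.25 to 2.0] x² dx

f(x) = x²
a = 0.25, b = 2.0, n = 8
h = (b - a)/n = 0.218750

Simpson's rule: (h/3)[f(x₀) + 4f(x₁) + 2f(x₂) + ... + f(xₙ)]

x_0 = 0.2500, f(x_0) = 0.062500, coefficient = 1
x_1 = 0.4688, f(x_1) = 0.219727, coefficient = 4
x_2 = 0.6875, f(x_2) = 0.472656, coefficient = 2
x_3 = 0.9062, f(x_3) = 0.821289, coefficient = 4
x_4 = 1.1250, f(x_4) = 1.265625, coefficient = 2
x_5 = 1.3438, f(x_5) = 1.805664, coefficient = 4
x_6 = 1.5625, f(x_6) = 2.441406, coefficient = 2
x_7 = 1.7812, f(x_7) = 3.172852, coefficient = 4
x_8 = 2.0000, f(x_8) = 4.000000, coefficient = 1

I ≈ (0.218750/3) × 36.500000 = 2.661458
Exact value: 2.661458
Error: 0.000000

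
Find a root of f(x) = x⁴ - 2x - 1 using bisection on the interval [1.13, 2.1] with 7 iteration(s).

f(x) = x⁴ - 2x - 1
Initial interval: [1.13, 2.1]

Iteration 1:
  c_1 = (1.130000 + 2.100000)/2 = 1.615000
  f(c_1) = f(1.615000) = 2.572838
  f(a) × f(c) < 0, new interval: [1.130000, 1.615000]
Iteration 2:
  c_2 = (1.130000 + 1.615000)/2 = 1.372500
  f(c_2) = f(1.372500) = -0.196462
  f(a) × f(c) ≥ 0, new interval: [1.372500, 1.615000]
Iteration 3:
  c_3 = (1.372500 + 1.615000)/2 = 1.493750
  f(c_3) = f(1.493750) = 0.991151
  f(a) × f(c) < 0, new interval: [1.372500, 1.493750]
Iteration 4:
  c_4 = (1.372500 + 1.493750)/2 = 1.433125
  f(c_4) = f(1.433125) = 0.352039
  f(a) × f(c) < 0, new interval: [1.372500, 1.433125]
Iteration 5:
  c_5 = (1.372500 + 1.433125)/2 = 1.402813
  f(c_5) = f(1.402813) = 0.066938
  f(a) × f(c) < 0, new interval: [1.372500, 1.402813]
Iteration 6:
  c_6 = (1.372500 + 1.402813)/2 = 1.387656
  f(c_6) = f(1.387656) = -0.067416
  f(a) × f(c) ≥ 0, new interval: [1.387656, 1.402813]
Iteration 7:
  c_7 = (1.387656 + 1.402813)/2 = 1.395234
  f(c_7) = f(1.395234) = -0.000910
  f(a) × f(c) ≥ 0, new interval: [1.395234, 1.402813]

After 7 iteration(s), the approximation is c_7 = 1.395234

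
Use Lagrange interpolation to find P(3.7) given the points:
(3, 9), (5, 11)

Lagrange interpolation formula:
P(x) = Σ yᵢ × Lᵢ(x)
where Lᵢ(x) = Π_{j≠i} (x - xⱼ)/(xᵢ - xⱼ)

L_0(3.7) = (3.7 - 5)/(3 - 5) = 0.650000
L_1(3.7) = (3.7 - 3)/(5 - 3) = 0.350000

P(3.7) = 9×L_0(3.7) + 11×L_1(3.7)
P(3.7) = 9.700000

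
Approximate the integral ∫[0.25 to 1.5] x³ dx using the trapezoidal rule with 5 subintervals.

f(x) = x³
a = 0.25, b = 1.5, n = 5
h = (b - a)/n = 0.250000

Trapezoidal rule: (h/2)[f(x₀) + 2f(x₁) + 2f(x₂) + ... + f(xₙ)]

x_0 = 0.2500, f(x_0) = 0.015625, coefficient = 1
x_1 = 0.5000, f(x_1) = 0.125000, coefficient = 2
x_2 = 0.7500, f(x_2) = 0.421875, coefficient = 2
x_3 = 1.0000, f(x_3) = 1.000000, coefficient = 2
x_4 = 1.2500, f(x_4) = 1.953125, coefficient = 2
x_5 = 1.5000, f(x_5) = 3.375000, coefficient = 1

I ≈ (0.250000/2) × 10.390625 = 1.298828
Exact value: 1.264648
Error: 0.034180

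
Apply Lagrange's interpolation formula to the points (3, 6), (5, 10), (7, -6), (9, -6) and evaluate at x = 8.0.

Lagrange interpolation formula:
P(x) = Σ yᵢ × Lᵢ(x)
where Lᵢ(x) = Π_{j≠i} (x - xⱼ)/(xᵢ - xⱼ)

L_0(8.0) = (8.0 - 5)/(3 - 5) × (8.0 - 7)/(3 - 7) × (8.0 - 9)/(3 - 9) = 0.062500
L_1(8.0) = (8.0 - 3)/(5 - 3) × (8.0 - 7)/(5 - 7) × (8.0 - 9)/(5 - 9) = -0.312500
L_2(8.0) = (8.0 - 3)/(7 - 3) × (8.0 - 5)/(7 - 5) × (8.0 - 9)/(7 - 9) = 0.937500
L_3(8.0) = (8.0 - 3)/(9 - 3) × (8.0 - 5)/(9 - 5) × (8.0 - 7)/(9 - 7) = 0.312500

P(8.0) = 6×L_0(8.0) + 10×L_1(8.0) + (-6)×L_2(8.0) + (-6)×L_3(8.0)
P(8.0) = -10.250000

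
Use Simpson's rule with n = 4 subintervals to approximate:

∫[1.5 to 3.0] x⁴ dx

f(x) = x⁴
a = 1.5, b = 3.0, n = 4
h = (b - a)/n = 0.375000

Simpson's rule: (h/3)[f(x₀) + 4f(x₁) + 2f(x₂) + ... + f(xₙ)]

x_0 = 1.5000, f(x_0) = 5.062500, coefficient = 1
x_1 = 1.8750, f(x_1) = 12.359619, coefficient = 4
x_2 = 2.2500, f(x_2) = 25.628906, coefficient = 2
x_3 = 2.6250, f(x_3) = 47.480713, coefficient = 4
x_4 = 3.0000, f(x_4) = 81.000000, coefficient = 1

I ≈ (0.375000/3) × 376.681641 = 47.085205
Exact value: 47.081250
Error: 0.003955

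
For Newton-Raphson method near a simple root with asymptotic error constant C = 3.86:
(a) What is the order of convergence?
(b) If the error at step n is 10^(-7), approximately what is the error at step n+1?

(a) Newton-Raphson has quadratic (order 2) convergence near simple roots.
    This means |e_{n+1}| ≈ C|e_n|².

(b) With |e_n| = 10^(-7) and C = 3.86:
    |e_{n+1}| ≈ 3.86 × (10^(-7))² = 3.86 × 10^(-14)

(a) 2 (quadratic); (b) |e_{n+1}| ≈ 3.860e-14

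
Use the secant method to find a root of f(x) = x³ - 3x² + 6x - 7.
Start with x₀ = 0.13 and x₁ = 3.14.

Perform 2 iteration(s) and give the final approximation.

f(x) = x³ - 3x² + 6x - 7
x₀ = 0.13, x₁ = 3.14

Secant formula: x_{n+1} = x_n - f(x_n)(x_n - x_{n-1})/(f(x_n) - f(x_{n-1}))

Iteration 1:
  f(0.130000) = -6.268503
  f(3.140000) = 13.220344
  x_2 = 3.140000 - 13.220344×(3.140000 - 0.130000)/(13.220344 - (-6.268503))
       = 1.098153
Iteration 2:
  f(3.140000) = 13.220344
  f(1.098153) = -2.704594
  x_3 = 1.098153 - (-2.704594)×(1.098153 - 3.140000)/(-2.704594 - 13.220344)
       = 1.444928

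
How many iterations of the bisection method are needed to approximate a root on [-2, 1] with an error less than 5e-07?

We need (b-a)/2^n ≤ 5e-07
(1 - (-2))/2^n ≤ 5e-07
3/2^n ≤ 5e-07
2^n ≥ 6000000
n ≥ log₂(6000000) = 22.52
n ≥ 23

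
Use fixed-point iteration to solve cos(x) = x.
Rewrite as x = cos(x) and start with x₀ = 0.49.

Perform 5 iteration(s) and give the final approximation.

Equation: cos(x) = x
Fixed-point form: x = cos(x)
x₀ = 0.49

x_1 = g(0.490000) = 0.882333
x_2 = g(0.882333) = 0.635351
x_3 = g(0.635351) = 0.804863
x_4 = g(0.804863) = 0.693210
x_5 = g(0.693210) = 0.769199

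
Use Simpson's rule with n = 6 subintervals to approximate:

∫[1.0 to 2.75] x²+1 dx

f(x) = x²+1
a = 1.0, b = 2.75, n = 6
h = (b - a)/n = 0.291667

Simpson's rule: (h/3)[f(x₀) + 4f(x₁) + 2f(x₂) + ... + f(xₙ)]

x_0 = 1.0000, f(x_0) = 2.000000, coefficient = 1
x_1 = 1.2917, f(x_1) = 2.668403, coefficient = 4
x_2 = 1.5833, f(x_2) = 3.506944, coefficient = 2
x_3 = 1.8750, f(x_3) = 4.515625, coefficient = 4
x_4 = 2.1667, f(x_4) = 5.694444, coefficient = 2
x_5 = 2.4583, f(x_5) = 7.043403, coefficient = 4
x_6 = 2.7500, f(x_6) = 8.562500, coefficient = 1

I ≈ (0.291667/3) × 85.875000 = 8.348958
Exact value: 8.348958
Error: 0.000000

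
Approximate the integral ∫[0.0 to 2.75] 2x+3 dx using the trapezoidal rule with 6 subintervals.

f(x) = 2x+3
a = 0.0, b = 2.75, n = 6
h = (b - a)/n = 0.458333

Trapezoidal rule: (h/2)[f(x₀) + 2f(x₁) + 2f(x₂) + ... + f(xₙ)]

x_0 = 0.0000, f(x_0) = 3.000000, coefficient = 1
x_1 = 0.4583, f(x_1) = 3.916667, coefficient = 2
x_2 = 0.9167, f(x_2) = 4.833333, coefficient = 2
x_3 = 1.3750, f(x_3) = 5.750000, coefficient = 2
x_4 = 1.8333, f(x_4) = 6.666667, coefficient = 2
x_5 = 2.2917, f(x_5) = 7.583333, coefficient = 2
x_6 = 2.7500, f(x_6) = 8.500000, coefficient = 1

I ≈ (0.458333/2) × 69.000000 = 15.812500
Exact value: 15.812500
Error: 0.000000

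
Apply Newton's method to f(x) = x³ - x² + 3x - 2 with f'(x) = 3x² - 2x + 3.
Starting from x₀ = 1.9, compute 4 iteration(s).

f(x) = x³ - x² + 3x - 2
f'(x) = 3x² - 2x + 3
x₀ = 1.9

Newton-Raphson formula: x_{n+1} = x_n - f(x_n)/f'(x_n)

Iteration 1:
  f(1.900000) = 6.949000
  f'(1.900000) = 10.030000
  x_1 = 1.900000 - 6.949000/10.030000 = 1.207178
Iteration 2:
  f(1.207178) = 1.923452
  f'(1.207178) = 4.957483
  x_2 = 1.207178 - 1.923452/4.957483 = 0.819189
Iteration 3:
  f(0.819189) = 0.336229
  f'(0.819189) = 3.374833
  x_3 = 0.819189 - 0.336229/3.374833 = 0.719560
Iteration 4:
  f(0.719560) = 0.013479
  f'(0.719560) = 3.114181
  x_4 = 0.719560 - 0.013479/3.114181 = 0.715232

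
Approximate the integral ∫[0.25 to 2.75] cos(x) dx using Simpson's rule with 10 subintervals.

f(x) = cos(x)
a = 0.25, b = 2.75, n = 10
h = (b - a)/n = 0.250000

Simpson's rule: (h/3)[f(x₀) + 4f(x₁) + 2f(x₂) + ... + f(xₙ)]

x_0 = 0.2500, f(x_0) = 0.968912, coefficient = 1
x_1 = 0.5000, f(x_1) = 0.877583, coefficient = 4
x_2 = 0.7500, f(x_2) = 0.731689, coefficient = 2
x_3 = 1.0000, f(x_3) = 0.540302, coefficient = 4
x_4 = 1.2500, f(x_4) = 0.315322, coefficient = 2
x_5 = 1.5000, f(x_5) = 0.070737, coefficient = 4
x_6 = 1.7500, f(x_6) = -0.178246, coefficient = 2
x_7 = 2.0000, f(x_7) = -0.416147, coefficient = 4
x_8 = 2.2500, f(x_8) = -0.628174, coefficient = 2
x_9 = 2.5000, f(x_9) = -0.801144, coefficient = 4
x_10 = 2.7500, f(x_10) = -0.924302, coefficient = 1

I ≈ (0.250000/3) × 1.611120 = 0.134260
Exact value: 0.134257
Error: 0.000003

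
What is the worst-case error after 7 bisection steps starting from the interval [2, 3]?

Bisection error bound: |error| ≤ (b-a)/2^n
|error| ≤ (3 - 2)/2^7 = 1/2^7
|error| ≤ 0.0078125000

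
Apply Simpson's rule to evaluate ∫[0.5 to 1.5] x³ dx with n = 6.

f(x) = x³
a = 0.5, b = 1.5, n = 6
h = (b - a)/n = 0.166667

Simpson's rule: (h/3)[f(x₀) + 4f(x₁) + 2f(x₂) + ... + f(xₙ)]

x_0 = 0.5000, f(x_0) = 0.125000, coefficient = 1
x_1 = 0.6667, f(x_1) = 0.296296, coefficient = 4
x_2 = 0.8333, f(x_2) = 0.578704, coefficient = 2
x_3 = 1.0000, f(x_3) = 1.000000, coefficient = 4
x_4 = 1.1667, f(x_4) = 1.587963, coefficient = 2
x_5 = 1.3333, f(x_5) = 2.370370, coefficient = 4
x_6 = 1.5000, f(x_6) = 3.375000, coefficient = 1

I ≈ (0.166667/3) × 22.500000 = 1.250000
Exact value: 1.250000
Error: 0.000000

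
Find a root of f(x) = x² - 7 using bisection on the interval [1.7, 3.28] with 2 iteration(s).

f(x) = x² - 7
Initial interval: [1.7, 3.28]

Iteration 1:
  c_1 = (1.700000 + 3.280000)/2 = 2.490000
  f(c_1) = f(2.490000) = -0.799900
  f(a) × f(c) ≥ 0, new interval: [2.490000, 3.280000]
Iteration 2:
  c_2 = (2.490000 + 3.280000)/2 = 2.885000
  f(c_2) = f(2.885000) = 1.323225
  f(a) × f(c) < 0, new interval: [2.490000, 2.885000]

After 2 iteration(s), the approximation is c_2 = 2.885000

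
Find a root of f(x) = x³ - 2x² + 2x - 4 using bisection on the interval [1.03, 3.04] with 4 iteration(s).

f(x) = x³ - 2x² + 2x - 4
Initial interval: [1.03, 3.04]

Iteration 1:
  c_1 = (1.030000 + 3.040000)/2 = 2.035000
  f(c_1) = f(2.035000) = 0.214943
  f(a) × f(c) < 0, new interval: [1.030000, 2.035000]
Iteration 2:
  c_2 = (1.030000 + 2.035000)/2 = 1.532500
  f(c_2) = f(1.532500) = -2.032950
  f(a) × f(c) ≥ 0, new interval: [1.532500, 2.035000]
Iteration 3:
  c_3 = (1.532500 + 2.035000)/2 = 1.783750
  f(c_3) = f(1.783750) = -1.120556
  f(a) × f(c) ≥ 0, new interval: [1.783750, 2.035000]
Iteration 4:
  c_4 = (1.783750 + 2.035000)/2 = 1.909375
  f(c_4) = f(1.909375) = -0.511643
  f(a) × f(c) ≥ 0, new interval: [1.909375, 2.035000]

After 4 iteration(s), the approximation is c_4 = 1.909375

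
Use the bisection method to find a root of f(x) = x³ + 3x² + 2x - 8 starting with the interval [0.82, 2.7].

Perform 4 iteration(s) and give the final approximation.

f(x) = x³ + 3x² + 2x - 8
Initial interval: [0.82, 2.7]

Iteration 1:
  c_1 = (0.820000 + 2.700000)/2 = 1.760000
  f(c_1) = f(1.760000) = 10.264576
  f(a) × f(c) < 0, new interval: [0.820000, 1.760000]
Iteration 2:
  c_2 = (0.820000 + 1.760000)/2 = 1.290000
  f(c_2) = f(1.290000) = 1.718989
  f(a) × f(c) < 0, new interval: [0.820000, 1.290000]
Iteration 3:
  c_3 = (0.820000 + 1.290000)/2 = 1.055000
  f(c_3) = f(1.055000) = -1.376684
  f(a) × f(c) ≥ 0, new interval: [1.055000, 1.290000]
Iteration 4:
  c_4 = (1.055000 + 1.290000)/2 = 1.172500
  f(c_4) = f(1.172500) = 0.081170
  f(a) × f(c) < 0, new interval: [1.055000, 1.172500]

After 4 iteration(s), the approximation is c_4 = 1.172500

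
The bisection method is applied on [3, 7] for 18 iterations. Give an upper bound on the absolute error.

Bisection error bound: |error| ≤ (b-a)/2^n
|error| ≤ (7 - 3)/2^18 = 4/2^18
|error| ≤ 0.0000152588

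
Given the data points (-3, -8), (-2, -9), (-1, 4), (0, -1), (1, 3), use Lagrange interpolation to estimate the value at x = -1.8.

Lagrange interpolation formula:
P(x) = Σ yᵢ × Lᵢ(x)
where Lᵢ(x) = Π_{j≠i} (x - xⱼ)/(xᵢ - xⱼ)

L_0(-1.8) = (-1.8 - (-2))/(-3 - (-2)) × (-1.8 - (-1))/(-3 - (-1)) × (-1.8 - 0)/(-3 - 0) × (-1.8 - 1)/(-3 - 1) = -0.033600
L_1(-1.8) = (-1.8 - (-3))/(-2 - (-3)) × (-1.8 - (-1))/(-2 - (-1)) × (-1.8 - 0)/(-2 - 0) × (-1.8 - 1)/(-2 - 1) = 0.806400
L_2(-1.8) = (-1.8 - (-3))/(-1 - (-3)) × (-1.8 - (-2))/(-1 - (-2)) × (-1.8 - 0)/(-1 - 0) × (-1.8 - 1)/(-1 - 1) = 0.302400
L_3(-1.8) = (-1.8 - (-3))/(0 - (-3)) × (-1.8 - (-2))/(0 - (-2)) × (-1.8 - (-1))/(0 - (-1)) × (-1.8 - 1)/(0 - 1) = -0.089600
L_4(-1.8) = (-1.8 - (-3))/(1 - (-3)) × (-1.8 - (-2))/(1 - (-2)) × (-1.8 - (-1))/(1 - (-1)) × (-1.8 - 0)/(1 - 0) = 0.014400

P(-1.8) = (-8)×L_0(-1.8) + (-9)×L_1(-1.8) + 4×L_2(-1.8) + (-1)×L_3(-1.8) + 3×L_4(-1.8)
P(-1.8) = -5.646400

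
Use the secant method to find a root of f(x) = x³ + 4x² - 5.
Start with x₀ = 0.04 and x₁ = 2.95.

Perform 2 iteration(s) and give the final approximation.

f(x) = x³ + 4x² - 5
x₀ = 0.04, x₁ = 2.95

Secant formula: x_{n+1} = x_n - f(x_n)(x_n - x_{n-1})/(f(x_n) - f(x_{n-1}))

Iteration 1:
  f(0.040000) = -4.993536
  f(2.950000) = 55.482375
  x_2 = 2.950000 - 55.482375×(2.950000 - 0.040000)/(55.482375 - (-4.993536))
       = 0.280281
Iteration 2:
  f(2.950000) = 55.482375
  f(0.280281) = -4.663753
  x_3 = 0.280281 - (-4.663753)×(0.280281 - 2.950000)/(-4.663753 - 55.482375)
       = 0.487292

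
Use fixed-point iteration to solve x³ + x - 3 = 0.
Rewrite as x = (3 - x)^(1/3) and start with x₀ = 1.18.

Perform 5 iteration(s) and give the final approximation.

Equation: x³ + x - 3 = 0
Fixed-point form: x = (3 - x)^(1/3)
x₀ = 1.18

x_1 = g(1.180000) = 1.220929
x_2 = g(1.220929) = 1.211707
x_3 = g(1.211707) = 1.213797
x_4 = g(1.213797) = 1.213324
x_5 = g(1.213324) = 1.213431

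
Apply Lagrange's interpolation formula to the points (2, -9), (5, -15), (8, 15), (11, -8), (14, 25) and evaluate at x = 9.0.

Lagrange interpolation formula:
P(x) = Σ yᵢ × Lᵢ(x)
where Lᵢ(x) = Π_{j≠i} (x - xⱼ)/(xᵢ - xⱼ)

L_0(9.0) = (9.0 - 5)/(2 - 5) × (9.0 - 8)/(2 - 8) × (9.0 - 11)/(2 - 11) × (9.0 - 14)/(2 - 14) = 0.020576
L_1(9.0) = (9.0 - 2)/(5 - 2) × (9.0 - 8)/(5 - 8) × (9.0 - 11)/(5 - 11) × (9.0 - 14)/(5 - 14) = -0.144033
L_2(9.0) = (9.0 - 2)/(8 - 2) × (9.0 - 5)/(8 - 5) × (9.0 - 11)/(8 - 11) × (9.0 - 14)/(8 - 14) = 0.864198
L_3(9.0) = (9.0 - 2)/(11 - 2) × (9.0 - 5)/(11 - 5) × (9.0 - 8)/(11 - 8) × (9.0 - 14)/(11 - 14) = 0.288066
L_4(9.0) = (9.0 - 2)/(14 - 2) × (9.0 - 5)/(14 - 5) × (9.0 - 8)/(14 - 8) × (9.0 - 11)/(14 - 11) = -0.028807

P(9.0) = (-9)×L_0(9.0) + (-15)×L_1(9.0) + 15×L_2(9.0) + (-8)×L_3(9.0) + 25×L_4(9.0)
P(9.0) = 11.913580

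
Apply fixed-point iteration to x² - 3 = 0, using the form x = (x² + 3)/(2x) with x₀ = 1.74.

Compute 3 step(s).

Equation: x² - 3 = 0
Fixed-point form: x = (x² + 3)/(2x)
x₀ = 1.74

x_1 = g(1.740000) = 1.732069
x_2 = g(1.732069) = 1.732051
x_3 = g(1.732051) = 1.732051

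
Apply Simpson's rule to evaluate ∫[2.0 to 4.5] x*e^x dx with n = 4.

f(x) = x*e^x
a = 2.0, b = 4.5, n = 4
h = (b - a)/n = 0.625000

Simpson's rule: (h/3)[f(x₀) + 4f(x₁) + 2f(x₂) + ... + f(xₙ)]

x_0 = 2.0000, f(x_0) = 14.778112, coefficient = 1
x_1 = 2.6250, f(x_1) = 36.237007, coefficient = 4
x_2 = 3.2500, f(x_2) = 83.818605, coefficient = 2
x_3 = 3.8750, f(x_3) = 186.707956, coefficient = 4
x_4 = 4.5000, f(x_4) = 405.077091, coefficient = 1

I ≈ (0.625000/3) × 1479.272265 = 308.181722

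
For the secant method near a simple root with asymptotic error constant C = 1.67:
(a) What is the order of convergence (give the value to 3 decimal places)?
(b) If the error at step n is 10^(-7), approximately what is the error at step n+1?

(a) Secant method has superlinear convergence with order φ = (1+√5)/2 ≈ 1.618.
    This means |e_{n+1}| ≈ C|e_n|^1.618.

(b) With |e_n| = 10^(-7) and C = 1.67:
    |e_{n+1}| ≈ 1.67 × (10^(-7))^1.618 = 1.67 × 10^(-11.33)

(a) ≈ 1.618 (golden ratio); (b) |e_{n+1}| ≈ 7.879e-12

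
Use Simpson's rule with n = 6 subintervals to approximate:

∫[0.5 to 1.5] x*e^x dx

f(x) = x*e^x
a = 0.5, b = 1.5, n = 6
h = (b - a)/n = 0.166667

Simpson's rule: (h/3)[f(x₀) + 4f(x₁) + 2f(x₂) + ... + f(xₙ)]

x_0 = 0.5000, f(x_0) = 0.824361, coefficient = 1
x_1 = 0.6667, f(x_1) = 1.298489, coefficient = 4
x_2 = 0.8333, f(x_2) = 1.917480, coefficient = 2
x_3 = 1.0000, f(x_3) = 2.718282, coefficient = 4
x_4 = 1.1667, f(x_4) = 3.746482, coefficient = 2
x_5 = 1.3333, f(x_5) = 5.058224, coefficient = 4
x_6 = 1.5000, f(x_6) = 6.722534, coefficient = 1

I ≈ (0.166667/3) × 55.174799 = 3.065267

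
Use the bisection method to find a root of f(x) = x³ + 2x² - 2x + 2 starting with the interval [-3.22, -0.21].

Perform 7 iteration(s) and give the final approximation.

f(x) = x³ + 2x² - 2x + 2
Initial interval: [-3.22, -0.21]

Iteration 1:
  c_1 = (-3.220000 + (-0.210000))/2 = -1.715000
  f(c_1) = f(-1.715000) = 6.268249
  f(a) × f(c) < 0, new interval: [-3.220000, -1.715000]
Iteration 2:
  c_2 = (-3.220000 + (-1.715000))/2 = -2.467500
  f(c_2) = f(-2.467500) = 4.088600
  f(a) × f(c) < 0, new interval: [-3.220000, -2.467500]
Iteration 3:
  c_3 = (-3.220000 + (-2.467500))/2 = -2.843750
  f(c_3) = f(-2.843750) = 0.864166
  f(a) × f(c) < 0, new interval: [-3.220000, -2.843750]
Iteration 4:
  c_4 = (-3.220000 + (-2.843750))/2 = -3.031875
  f(c_4) = f(-3.031875) = -1.421519
  f(a) × f(c) ≥ 0, new interval: [-3.031875, -2.843750]
Iteration 5:
  c_5 = (-3.031875 + (-2.843750))/2 = -2.937813
  f(c_5) = f(-2.937813) = -0.218393
  f(a) × f(c) ≥ 0, new interval: [-2.937813, -2.843750]
Iteration 6:
  c_6 = (-2.937813 + (-2.843750))/2 = -2.890781
  f(c_6) = f(-2.890781) = 0.337645
  f(a) × f(c) < 0, new interval: [-2.937813, -2.890781]
Iteration 7:
  c_7 = (-2.937813 + (-2.890781))/2 = -2.914297
  f(c_7) = f(-2.914297) = 0.063355
  f(a) × f(c) < 0, new interval: [-2.937813, -2.914297]

After 7 iteration(s), the approximation is c_7 = -2.914297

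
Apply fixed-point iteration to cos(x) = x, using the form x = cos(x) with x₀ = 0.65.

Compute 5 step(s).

Equation: cos(x) = x
Fixed-point form: x = cos(x)
x₀ = 0.65

x_1 = g(0.650000) = 0.796084
x_2 = g(0.796084) = 0.699511
x_3 = g(0.699511) = 0.765157
x_4 = g(0.765157) = 0.721273
x_5 = g(0.721273) = 0.750965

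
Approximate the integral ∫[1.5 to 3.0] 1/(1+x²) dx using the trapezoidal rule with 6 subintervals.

f(x) = 1/(1+x²)
a = 1.5, b = 3.0, n = 6
h = (b - a)/n = 0.250000

Trapezoidal rule: (h/2)[f(x₀) + 2f(x₁) + 2f(x₂) + ... + f(xₙ)]

x_0 = 1.5000, f(x_0) = 0.307692, coefficient = 1
x_1 = 1.7500, f(x_1) = 0.246154, coefficient = 2
x_2 = 2.0000, f(x_2) = 0.200000, coefficient = 2
x_3 = 2.2500, f(x_3) = 0.164948, coefficient = 2
x_4 = 2.5000, f(x_4) = 0.137931, coefficient = 2
x_5 = 2.7500, f(x_5) = 0.116788, coefficient = 2
x_6 = 3.0000, f(x_6) = 0.100000, coefficient = 1

I ≈ (0.250000/2) × 2.139336 = 0.267417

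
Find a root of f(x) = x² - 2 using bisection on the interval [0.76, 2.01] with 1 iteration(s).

f(x) = x² - 2
Initial interval: [0.76, 2.01]

Iteration 1:
  c_1 = (0.760000 + 2.010000)/2 = 1.385000
  f(c_1) = f(1.385000) = -0.081775
  f(a) × f(c) ≥ 0, new interval: [1.385000, 2.010000]

After 1 iteration(s), the approximation is c_1 = 1.385000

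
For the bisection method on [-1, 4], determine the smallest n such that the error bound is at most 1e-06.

We need (b-a)/2^n ≤ 1e-06
(4 - (-1))/2^n ≤ 1e-06
5/2^n ≤ 1e-06
2^n ≥ 5000000
n ≥ log₂(5000000) = 22.25
n ≥ 23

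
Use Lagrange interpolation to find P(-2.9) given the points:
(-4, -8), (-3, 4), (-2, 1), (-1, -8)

Lagrange interpolation formula:
P(x) = Σ yᵢ × Lᵢ(x)
where Lᵢ(x) = Π_{j≠i} (x - xⱼ)/(xᵢ - xⱼ)

L_0(-2.9) = (-2.9 - (-3))/(-4 - (-3)) × (-2.9 - (-2))/(-4 - (-2)) × (-2.9 - (-1))/(-4 - (-1)) = -0.028500
L_1(-2.9) = (-2.9 - (-4))/(-3 - (-4)) × (-2.9 - (-2))/(-3 - (-2)) × (-2.9 - (-1))/(-3 - (-1)) = 0.940500
L_2(-2.9) = (-2.9 - (-4))/(-2 - (-4)) × (-2.9 - (-3))/(-2 - (-3)) × (-2.9 - (-1))/(-2 - (-1)) = 0.104500
L_3(-2.9) = (-2.9 - (-4))/(-1 - (-4)) × (-2.9 - (-3))/(-1 - (-3)) × (-2.9 - (-2))/(-1 - (-2)) = -0.016500

P(-2.9) = (-8)×L_0(-2.9) + 4×L_1(-2.9) + 1×L_2(-2.9) + (-8)×L_3(-2.9)
P(-2.9) = 4.226500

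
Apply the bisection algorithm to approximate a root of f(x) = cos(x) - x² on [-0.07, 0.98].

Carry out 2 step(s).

f(x) = cos(x) - x²
Initial interval: [-0.07, 0.98]

Iteration 1:
  c_1 = (-0.070000 + 0.980000)/2 = 0.455000
  f(c_1) = f(0.455000) = 0.691236
  f(a) × f(c) ≥ 0, new interval: [0.455000, 0.980000]
Iteration 2:
  c_2 = (0.455000 + 0.980000)/2 = 0.717500
  f(c_2) = f(0.717500) = 0.238646
  f(a) × f(c) ≥ 0, new interval: [0.717500, 0.980000]

After 2 iteration(s), the approximation is c_2 = 0.717500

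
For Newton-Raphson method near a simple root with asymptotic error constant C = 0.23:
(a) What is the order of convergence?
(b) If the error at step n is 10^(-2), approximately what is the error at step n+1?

(a) Newton-Raphson has quadratic (order 2) convergence near simple roots.
    This means |e_{n+1}| ≈ C|e_n|².

(b) With |e_n| = 10^(-2) and C = 0.23:
    |e_{n+1}| ≈ 0.23 × (10^(-2))² = 0.23 × 10^(-4)

(a) 2 (quadratic); (b) |e_{n+1}| ≈ 2.300e-05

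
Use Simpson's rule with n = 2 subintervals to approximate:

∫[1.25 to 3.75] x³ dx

f(x) = x³
a = 1.25, b = 3.75, n = 2
h = (b - a)/n = 1.250000

Simpson's rule: (h/3)[f(x₀) + 4f(x₁) + 2f(x₂) + ... + f(xₙ)]

x_0 = 1.2500, f(x_0) = 1.953125, coefficient = 1
x_1 = 2.5000, f(x_1) = 15.625000, coefficient = 4
x_2 = 3.7500, f(x_2) = 52.734375, coefficient = 1

I ≈ (1.250000/3) × 117.187500 = 48.828125
Exact value: 48.828125
Error: 0.000000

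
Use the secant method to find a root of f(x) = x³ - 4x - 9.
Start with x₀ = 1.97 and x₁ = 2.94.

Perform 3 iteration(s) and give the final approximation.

f(x) = x³ - 4x - 9
x₀ = 1.97, x₁ = 2.94

Secant formula: x_{n+1} = x_n - f(x_n)(x_n - x_{n-1})/(f(x_n) - f(x_{n-1}))

Iteration 1:
  f(1.970000) = -9.234627
  f(2.940000) = 4.652184
  x_2 = 2.940000 - 4.652184×(2.940000 - 1.970000)/(4.652184 - (-9.234627))
       = 2.615043
Iteration 2:
  f(2.940000) = 4.652184
  f(2.615043) = -1.577334
  x_3 = 2.615043 - (-1.577334)×(2.615043 - 2.940000)/(-1.577334 - 4.652184)
       = 2.697323
Iteration 3:
  f(2.615043) = -1.577334
  f(2.697323) = -0.164779
  x_4 = 2.697323 - (-0.164779)×(2.697323 - 2.615043)/(-0.164779 - (-1.577334))
       = 2.706921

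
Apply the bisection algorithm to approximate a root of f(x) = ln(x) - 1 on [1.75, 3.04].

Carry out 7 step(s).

f(x) = ln(x) - 1
Initial interval: [1.75, 3.04]

Iteration 1:
  c_1 = (1.750000 + 3.040000)/2 = 2.395000
  f(c_1) = f(2.395000) = -0.126617
  f(a) × f(c) ≥ 0, new interval: [2.395000, 3.040000]
Iteration 2:
  c_2 = (2.395000 + 3.040000)/2 = 2.717500
  f(c_2) = f(2.717500) = -0.000288
  f(a) × f(c) ≥ 0, new interval: [2.717500, 3.040000]
Iteration 3:
  c_3 = (2.717500 + 3.040000)/2 = 2.878750
  f(c_3) = f(2.878750) = 0.057356
  f(a) × f(c) < 0, new interval: [2.717500, 2.878750]
Iteration 4:
  c_4 = (2.717500 + 2.878750)/2 = 2.798125
  f(c_4) = f(2.798125) = 0.028950
  f(a) × f(c) < 0, new interval: [2.717500, 2.798125]
Iteration 5:
  c_5 = (2.717500 + 2.798125)/2 = 2.757812
  f(c_5) = f(2.757812) = 0.014438
  f(a) × f(c) < 0, new interval: [2.717500, 2.757812]
Iteration 6:
  c_6 = (2.717500 + 2.757812)/2 = 2.737656
  f(c_6) = f(2.737656) = 0.007102
  f(a) × f(c) < 0, new interval: [2.717500, 2.737656]
Iteration 7:
  c_7 = (2.717500 + 2.737656)/2 = 2.727578
  f(c_7) = f(2.727578) = 0.003414
  f(a) × f(c) < 0, new interval: [2.717500, 2.727578]

After 7 iteration(s), the approximation is c_7 = 2.727578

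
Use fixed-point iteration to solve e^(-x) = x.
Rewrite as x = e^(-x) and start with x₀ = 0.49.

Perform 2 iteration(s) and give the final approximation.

Equation: e^(-x) = x
Fixed-point form: x = e^(-x)
x₀ = 0.49

x_1 = g(0.490000) = 0.612626
x_2 = g(0.612626) = 0.541926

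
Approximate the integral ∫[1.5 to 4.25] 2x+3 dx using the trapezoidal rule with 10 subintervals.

f(x) = 2x+3
a = 1.5, b = 4.25, n = 10
h = (b - a)/n = 0.275000

Trapezoidal rule: (h/2)[f(x₀) + 2f(x₁) + 2f(x₂) + ... + f(xₙ)]

x_0 = 1.5000, f(x_0) = 6.000000, coefficient = 1
x_1 = 1.7750, f(x_1) = 6.550000, coefficient = 2
x_2 = 2.0500, f(x_2) = 7.100000, coefficient = 2
x_3 = 2.3250, f(x_3) = 7.650000, coefficient = 2
x_4 = 2.6000, f(x_4) = 8.200000, coefficient = 2
x_5 = 2.8750, f(x_5) = 8.750000, coefficient = 2
x_6 = 3.1500, f(x_6) = 9.300000, coefficient = 2
x_7 = 3.4250, f(x_7) = 9.850000, coefficient = 2
x_8 = 3.7000, f(x_8) = 10.400000, coefficient = 2
x_9 = 3.9750, f(x_9) = 10.950000, coefficient = 2
x_10 = 4.2500, f(x_10) = 11.500000, coefficient = 1

I ≈ (0.275000/2) × 175.000000 = 24.062500
Exact value: 24.062500
Error: 0.000000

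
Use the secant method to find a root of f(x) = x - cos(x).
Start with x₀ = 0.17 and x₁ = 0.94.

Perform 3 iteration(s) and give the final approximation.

f(x) = x - cos(x)
x₀ = 0.17, x₁ = 0.94

Secant formula: x_{n+1} = x_n - f(x_n)(x_n - x_{n-1})/(f(x_n) - f(x_{n-1}))

Iteration 1:
  f(0.170000) = -0.815585
  f(0.940000) = 0.350212
  x_2 = 0.940000 - 0.350212×(0.940000 - 0.170000)/(0.350212 - (-0.815585))
       = 0.708688
Iteration 2:
  f(0.940000) = 0.350212
  f(0.708688) = -0.050529
  x_3 = 0.708688 - (-0.050529)×(0.708688 - 0.940000)/(-0.050529 - 0.350212)
       = 0.737854
Iteration 3:
  f(0.708688) = -0.050529
  f(0.737854) = -0.002061
  x_4 = 0.737854 - (-0.002061)×(0.737854 - 0.708688)/(-0.002061 - (-0.050529))
       = 0.739094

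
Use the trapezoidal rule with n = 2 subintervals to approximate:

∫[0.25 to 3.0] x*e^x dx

f(x) = x*e^x
a = 0.25, b = 3.0, n = 2
h = (b - a)/n = 1.375000

Trapezoidal rule: (h/2)[f(x₀) + 2f(x₁) + 2f(x₂) + ... + f(xₙ)]

x_0 = 0.2500, f(x_0) = 0.321006, coefficient = 1
x_1 = 1.6250, f(x_1) = 8.252431, coefficient = 2
x_2 = 3.0000, f(x_2) = 60.256611, coefficient = 1

I ≈ (1.375000/2) × 77.082479 = 52.994204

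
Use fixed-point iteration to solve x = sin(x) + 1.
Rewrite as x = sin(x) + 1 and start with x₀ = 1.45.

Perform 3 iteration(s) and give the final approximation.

Equation: x = sin(x) + 1
Fixed-point form: x = sin(x) + 1
x₀ = 1.45

x_1 = g(1.450000) = 1.992713
x_2 = g(1.992713) = 1.912306
x_3 = g(1.912306) = 1.942250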